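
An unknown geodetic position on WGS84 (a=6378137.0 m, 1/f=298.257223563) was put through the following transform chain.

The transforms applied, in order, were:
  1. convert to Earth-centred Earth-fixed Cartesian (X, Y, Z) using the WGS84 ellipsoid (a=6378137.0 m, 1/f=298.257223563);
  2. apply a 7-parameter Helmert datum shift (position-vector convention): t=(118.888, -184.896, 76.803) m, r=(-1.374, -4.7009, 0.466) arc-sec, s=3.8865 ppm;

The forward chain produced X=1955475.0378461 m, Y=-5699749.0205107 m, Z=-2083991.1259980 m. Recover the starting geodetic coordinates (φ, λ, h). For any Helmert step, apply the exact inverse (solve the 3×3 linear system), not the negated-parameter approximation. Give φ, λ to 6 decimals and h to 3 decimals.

φ=-19.198757°, λ=-71.064897°, h=8.968 m

start: X=1955475.0378, Y=-5699749.0205, Z=-2083991.1260 m
→ Helmert⁻¹: X=1955288.1750, Y=-5699532.5075, Z=-2084142.3580
→ geod (Bowring, a=6378137.000): φ=-19.19875700°, λ=-71.06489700°, h=8.9680 m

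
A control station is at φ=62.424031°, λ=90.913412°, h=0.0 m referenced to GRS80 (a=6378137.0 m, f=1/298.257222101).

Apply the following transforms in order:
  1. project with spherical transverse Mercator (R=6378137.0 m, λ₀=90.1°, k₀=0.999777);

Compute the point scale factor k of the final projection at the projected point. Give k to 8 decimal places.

0.99979859

start: φ=62.424031°, λ=90.913412°, h=0.000 m
→ into tm (λ₀=90.1°): φ=62.42403100°, λ−λ₀=0.81341200°
scale k = 0.99979859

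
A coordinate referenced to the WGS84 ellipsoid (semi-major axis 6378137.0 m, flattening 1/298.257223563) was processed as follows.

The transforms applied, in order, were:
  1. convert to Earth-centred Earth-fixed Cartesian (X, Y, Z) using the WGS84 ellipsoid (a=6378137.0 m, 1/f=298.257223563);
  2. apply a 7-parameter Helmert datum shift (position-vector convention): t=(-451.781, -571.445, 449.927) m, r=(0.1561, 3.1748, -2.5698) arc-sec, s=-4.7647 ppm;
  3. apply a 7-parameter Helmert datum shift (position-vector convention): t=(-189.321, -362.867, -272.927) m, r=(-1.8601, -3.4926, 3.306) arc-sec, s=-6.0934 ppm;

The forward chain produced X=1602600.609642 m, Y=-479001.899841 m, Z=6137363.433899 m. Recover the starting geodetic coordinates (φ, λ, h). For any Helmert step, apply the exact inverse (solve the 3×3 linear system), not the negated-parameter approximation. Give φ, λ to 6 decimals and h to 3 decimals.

start: X=1602600.6096, Y=-479001.8998, Z=6137363.4339 m
→ Helmert⁻¹: X=1602895.9505, Y=-478722.9899, Z=6137642.3019
→ Helmert⁻¹: X=1603266.8642, Y=-478129.2038, Z=6137246.6560
→ geod (Bowring, a=6378137.000): φ=74.84874100°, λ=-16.60573000°, h=2975.6160 m

φ=74.848741°, λ=-16.605730°, h=2975.616 m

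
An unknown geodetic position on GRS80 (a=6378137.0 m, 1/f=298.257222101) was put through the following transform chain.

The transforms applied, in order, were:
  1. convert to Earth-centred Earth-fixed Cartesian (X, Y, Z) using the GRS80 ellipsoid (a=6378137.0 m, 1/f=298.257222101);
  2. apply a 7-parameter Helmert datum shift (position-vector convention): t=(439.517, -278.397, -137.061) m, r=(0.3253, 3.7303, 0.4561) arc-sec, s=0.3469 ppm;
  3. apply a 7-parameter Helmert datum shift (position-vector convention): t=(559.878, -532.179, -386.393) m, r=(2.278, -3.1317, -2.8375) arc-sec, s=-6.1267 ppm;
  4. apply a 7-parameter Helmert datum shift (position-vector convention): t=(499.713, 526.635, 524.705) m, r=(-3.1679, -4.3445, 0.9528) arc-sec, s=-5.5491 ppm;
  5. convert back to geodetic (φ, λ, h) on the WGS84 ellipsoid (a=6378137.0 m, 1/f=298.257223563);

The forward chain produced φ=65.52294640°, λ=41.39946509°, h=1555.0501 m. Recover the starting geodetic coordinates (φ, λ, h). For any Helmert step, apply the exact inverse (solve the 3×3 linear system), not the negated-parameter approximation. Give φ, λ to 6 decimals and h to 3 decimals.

φ=65.529909°, λ=41.424145°, h=1237.803 m

start: φ=65.522946°, λ=41.399465°, h=1555.050 m
→ ECEF (a=6378137.000, f=1/298.257223563): X=1988296.4606, Y=1752886.1366, Z=5783525.1145
→ Helmert⁻¹: X=1987937.6786, Y=1752271.2248, Z=5783017.5408
→ Helmert⁻¹: X=1987453.6714, Y=1752905.3554, Z=5783389.8327
→ Helmert⁻¹: X=1986912.7462, Y=1753187.8720, Z=5783558.0557
→ geod (Bowring, a=6378137.000): φ=65.52990900°, λ=41.42414500°, h=1237.8030 m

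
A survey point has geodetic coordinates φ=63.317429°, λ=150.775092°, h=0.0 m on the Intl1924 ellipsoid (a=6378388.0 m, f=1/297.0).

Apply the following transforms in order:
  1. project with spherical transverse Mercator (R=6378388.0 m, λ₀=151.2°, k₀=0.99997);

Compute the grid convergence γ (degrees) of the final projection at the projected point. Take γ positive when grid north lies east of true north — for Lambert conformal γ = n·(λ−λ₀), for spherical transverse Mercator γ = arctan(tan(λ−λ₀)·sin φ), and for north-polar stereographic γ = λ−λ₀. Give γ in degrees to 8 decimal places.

-0.37966011

start: φ=63.317429°, λ=150.775092°, h=0.000 m
→ into tm (λ₀=151.2°): φ=63.31742900°, λ−λ₀=-0.42490800°
convergence γ = -0.37966011°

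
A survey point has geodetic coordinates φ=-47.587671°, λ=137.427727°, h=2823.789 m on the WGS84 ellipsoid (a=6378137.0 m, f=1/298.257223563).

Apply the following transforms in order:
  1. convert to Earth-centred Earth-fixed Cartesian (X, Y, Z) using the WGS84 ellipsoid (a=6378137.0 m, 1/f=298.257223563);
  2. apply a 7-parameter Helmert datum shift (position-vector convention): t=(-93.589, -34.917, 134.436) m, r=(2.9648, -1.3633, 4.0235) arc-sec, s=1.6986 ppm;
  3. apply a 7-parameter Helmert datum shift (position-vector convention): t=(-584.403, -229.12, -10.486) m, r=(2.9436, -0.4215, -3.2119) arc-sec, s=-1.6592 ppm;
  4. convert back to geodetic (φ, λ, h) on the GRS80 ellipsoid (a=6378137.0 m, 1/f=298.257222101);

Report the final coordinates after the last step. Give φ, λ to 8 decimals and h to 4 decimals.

φ=-47.58404605°, λ=137.43495208°, h=2948.5614 m

start: φ=-47.587671°, λ=137.427727°, h=2823.789 m
→ ECEF (a=6378137.000, f=1/298.257223563): X=-3175154.4296, Y=2916869.6338, Z=-4688162.3175
→ Helmert 7p (PV): X=-3175279.3235, Y=2916845.1218, Z=-4688014.9045
→ Helmert 7p (PV): X=-3175803.4580, Y=2916727.5091, Z=-4687982.4746
→ geod (Bowring, a=6378137.000): φ=-47.58404605°, λ=137.43495208°, h=2948.5614 m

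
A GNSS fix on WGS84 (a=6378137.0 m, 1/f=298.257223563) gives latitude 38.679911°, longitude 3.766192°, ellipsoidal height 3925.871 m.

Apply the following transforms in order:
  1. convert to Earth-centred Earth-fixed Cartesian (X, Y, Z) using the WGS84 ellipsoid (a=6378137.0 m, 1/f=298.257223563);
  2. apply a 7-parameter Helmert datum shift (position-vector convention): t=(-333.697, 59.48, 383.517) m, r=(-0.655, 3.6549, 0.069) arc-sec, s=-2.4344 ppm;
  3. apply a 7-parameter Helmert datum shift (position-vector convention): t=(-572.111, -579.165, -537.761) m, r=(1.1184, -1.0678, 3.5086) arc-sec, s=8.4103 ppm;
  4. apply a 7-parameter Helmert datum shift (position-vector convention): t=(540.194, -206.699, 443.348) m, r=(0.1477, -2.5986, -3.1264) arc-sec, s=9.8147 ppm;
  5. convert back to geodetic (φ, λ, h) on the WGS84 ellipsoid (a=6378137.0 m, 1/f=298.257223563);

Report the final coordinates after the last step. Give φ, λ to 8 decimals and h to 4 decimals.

φ=38.68427508°, λ=3.75813350°, h=3885.1917 m

start: φ=38.679911°, λ=3.766192°, h=3925.871 m
→ ECEF (a=6378137.000, f=1/298.257223563): X=4977903.4511, Y=327681.8734, Z=3967093.2564
→ Helmert 7p (PV): X=4977627.8209, Y=327754.8185, Z=3967377.8699
→ Helmert 7p (PV): X=4977071.4593, Y=327241.5691, Z=3966901.0215
→ Helmert 7p (PV): X=4977615.4850, Y=326959.8020, Z=3967446.2413
→ geod (Bowring, a=6378137.000): φ=38.68427508°, λ=3.75813350°, h=3885.1917 m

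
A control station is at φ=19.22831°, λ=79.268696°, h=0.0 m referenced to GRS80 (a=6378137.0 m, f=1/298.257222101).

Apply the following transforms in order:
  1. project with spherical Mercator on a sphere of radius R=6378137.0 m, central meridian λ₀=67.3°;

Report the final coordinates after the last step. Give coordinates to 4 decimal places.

start: φ=19.228310°, λ=79.268696°, h=0.000 m
→ merc (R=6378137.0, λ₀=67.3°): E=1332349.1442, N=2181834.2465

E=1332349.1442 m, N=2181834.2465 m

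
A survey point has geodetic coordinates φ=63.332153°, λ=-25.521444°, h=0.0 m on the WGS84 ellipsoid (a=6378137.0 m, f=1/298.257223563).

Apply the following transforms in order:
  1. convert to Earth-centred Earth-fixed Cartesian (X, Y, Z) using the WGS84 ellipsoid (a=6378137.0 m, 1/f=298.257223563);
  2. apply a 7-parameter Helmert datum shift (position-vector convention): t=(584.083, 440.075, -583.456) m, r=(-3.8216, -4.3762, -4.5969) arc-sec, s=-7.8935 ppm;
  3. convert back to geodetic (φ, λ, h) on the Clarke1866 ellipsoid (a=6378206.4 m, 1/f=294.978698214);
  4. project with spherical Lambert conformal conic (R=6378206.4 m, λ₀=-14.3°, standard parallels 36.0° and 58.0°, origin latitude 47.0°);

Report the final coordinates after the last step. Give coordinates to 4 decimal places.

start: φ=63.332153°, λ=-25.521444°, h=0.000 m
→ ECEF (a=6378137.000, f=1/298.257223563): X=2590230.1393, Y=-1236666.6077, Z=5676690.5918
→ Helmert 7p (PV): X=2590645.7776, Y=-1236169.3227, Z=5676140.1941
→ geod (Bowring, a=6378206.400): φ=63.33036246°, λ=-25.50891204°, h=-299.1722 m
→ lcc (R=6378206.4, λ₀=-14.3°): E=-572783.7664, N=1850787.8101

E=-572783.7664 m, N=1850787.8101 m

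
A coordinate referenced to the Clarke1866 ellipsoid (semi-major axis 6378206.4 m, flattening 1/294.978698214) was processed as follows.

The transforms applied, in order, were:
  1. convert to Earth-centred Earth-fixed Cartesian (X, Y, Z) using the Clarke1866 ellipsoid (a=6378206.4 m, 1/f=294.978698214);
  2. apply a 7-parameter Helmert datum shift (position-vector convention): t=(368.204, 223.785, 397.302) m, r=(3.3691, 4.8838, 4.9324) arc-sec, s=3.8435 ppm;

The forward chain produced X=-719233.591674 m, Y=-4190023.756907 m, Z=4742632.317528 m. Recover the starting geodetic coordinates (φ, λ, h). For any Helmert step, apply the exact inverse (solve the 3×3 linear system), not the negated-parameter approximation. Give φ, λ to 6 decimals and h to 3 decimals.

φ=48.316551°, λ=-99.747534°, h=2833.660 m

start: X=-719233.5917, Y=-4190023.7569, Z=4742632.3175 m
→ Helmert⁻¹: X=-719811.5127, Y=-4190136.7644, Z=4742268.1867
→ geod (Bowring, a=6378206.400): φ=48.31655100°, λ=-99.74753400°, h=2833.6600 m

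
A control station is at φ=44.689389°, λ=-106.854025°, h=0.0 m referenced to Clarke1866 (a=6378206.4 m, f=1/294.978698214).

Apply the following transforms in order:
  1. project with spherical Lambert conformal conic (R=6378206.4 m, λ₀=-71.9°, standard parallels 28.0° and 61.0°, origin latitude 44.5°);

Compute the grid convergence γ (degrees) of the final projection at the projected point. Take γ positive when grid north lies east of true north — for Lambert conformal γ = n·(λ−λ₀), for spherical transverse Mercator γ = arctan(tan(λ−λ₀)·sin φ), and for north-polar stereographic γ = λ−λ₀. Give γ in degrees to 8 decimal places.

start: φ=44.689389°, λ=-106.854025°, h=0.000 m
→ into lcc (λ₀=-71.9°): φ=44.68938900°, λ−λ₀=-34.95402500°
convergence γ = -24.85760498°

-24.85760498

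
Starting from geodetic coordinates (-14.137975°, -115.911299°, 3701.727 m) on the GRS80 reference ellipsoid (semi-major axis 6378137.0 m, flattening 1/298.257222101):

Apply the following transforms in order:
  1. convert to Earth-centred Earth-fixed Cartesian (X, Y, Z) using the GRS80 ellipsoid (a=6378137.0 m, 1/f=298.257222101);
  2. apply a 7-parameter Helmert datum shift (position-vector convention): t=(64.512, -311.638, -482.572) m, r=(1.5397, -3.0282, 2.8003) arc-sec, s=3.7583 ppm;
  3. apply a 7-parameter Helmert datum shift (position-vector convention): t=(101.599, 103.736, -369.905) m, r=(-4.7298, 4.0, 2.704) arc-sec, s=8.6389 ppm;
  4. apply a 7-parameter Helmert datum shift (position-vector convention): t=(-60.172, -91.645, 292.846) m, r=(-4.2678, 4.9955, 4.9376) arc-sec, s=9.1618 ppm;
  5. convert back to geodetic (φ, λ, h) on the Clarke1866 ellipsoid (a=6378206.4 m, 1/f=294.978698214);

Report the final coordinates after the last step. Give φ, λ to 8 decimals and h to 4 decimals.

φ=-14.14079458°, λ=-115.90645163°, h=4136.7137 m

start: φ=-14.137975°, λ=-115.911299°, h=3701.727 m
→ ECEF (a=6378137.000, f=1/298.257222101): X=-2704800.8114, Y=-5567522.8972, Z=-1548693.6354
→ Helmert 7p (PV): X=-2704648.1419, Y=-5567880.6202, Z=-1549263.2974
→ Helmert 7p (PV): X=-2704526.9605, Y=-5567895.9671, Z=-1549466.4593
→ Helmert 7p (PV): X=-2704516.1511, Y=-5568135.4262, Z=-1549007.1023
→ geod (Bowring, a=6378206.400): φ=-14.14079458°, λ=-115.90645163°, h=4136.7137 m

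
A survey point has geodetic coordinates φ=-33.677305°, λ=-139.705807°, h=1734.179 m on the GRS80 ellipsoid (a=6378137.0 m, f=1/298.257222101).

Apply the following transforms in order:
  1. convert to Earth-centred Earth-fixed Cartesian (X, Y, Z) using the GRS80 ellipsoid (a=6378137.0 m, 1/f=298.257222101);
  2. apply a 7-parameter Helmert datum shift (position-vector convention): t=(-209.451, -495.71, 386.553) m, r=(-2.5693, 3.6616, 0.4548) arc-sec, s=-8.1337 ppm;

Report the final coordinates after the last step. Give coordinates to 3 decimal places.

start: φ=-33.677305°, λ=-139.705807°, h=1734.179 m
→ ECEF (a=6378137.000, f=1/298.257222101): X=-4053650.7085, Y=-3437039.5375, Z=-3517678.1105
→ Helmert 7p (PV): X=-4053882.0550, Y=-3437560.0465, Z=-3517148.1737

X=-4053882.055 m, Y=-3437560.047 m, Z=-3517148.174 m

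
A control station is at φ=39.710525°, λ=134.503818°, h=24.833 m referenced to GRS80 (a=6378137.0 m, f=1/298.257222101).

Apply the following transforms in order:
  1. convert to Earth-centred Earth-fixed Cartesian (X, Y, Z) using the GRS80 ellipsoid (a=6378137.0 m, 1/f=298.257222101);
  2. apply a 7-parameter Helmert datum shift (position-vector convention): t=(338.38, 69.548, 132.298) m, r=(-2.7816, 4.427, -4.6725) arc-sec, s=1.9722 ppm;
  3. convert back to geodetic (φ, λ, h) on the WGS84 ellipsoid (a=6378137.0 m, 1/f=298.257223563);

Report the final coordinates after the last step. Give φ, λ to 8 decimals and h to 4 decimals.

start: φ=39.710525°, λ=134.503818°, h=24.833 m
→ ECEF (a=6378137.000, f=1/298.257222101): X=-3444027.9808, Y=3504201.2166, Z=4053327.9610
→ Helmert 7p (PV): X=-3443530.0171, Y=3504410.3546, Z=4053494.9150
→ geod (Bowring, a=6378137.000): φ=39.71283190°, λ=134.49796674°, h=-22.2479 m

φ=39.71283190°, λ=134.49796674°, h=-22.2479 m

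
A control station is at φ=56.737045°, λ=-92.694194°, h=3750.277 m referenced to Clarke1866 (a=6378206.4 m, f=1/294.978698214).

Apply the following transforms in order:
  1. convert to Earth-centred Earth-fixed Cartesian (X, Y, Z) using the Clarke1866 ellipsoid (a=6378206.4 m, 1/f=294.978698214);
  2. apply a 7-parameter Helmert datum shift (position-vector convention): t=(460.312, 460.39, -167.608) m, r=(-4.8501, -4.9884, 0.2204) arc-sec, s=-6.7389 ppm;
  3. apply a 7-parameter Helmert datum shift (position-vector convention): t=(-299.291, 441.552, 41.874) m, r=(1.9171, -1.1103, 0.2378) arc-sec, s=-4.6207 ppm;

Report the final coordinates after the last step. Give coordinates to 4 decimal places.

start: φ=56.737045°, λ=-92.694194°, h=3750.277 m
→ ECEF (a=6378206.400, f=1/294.978698214): X=-164927.1351, Y=-3504819.2468, Z=5312830.7429
→ Helmert 7p (PV): X=-164590.4537, Y=-3504210.4896, Z=5312705.7552
→ Helmert 7p (PV): X=-164913.5418, Y=-3503802.3134, Z=5312689.6256

X=-164913.5418 m, Y=-3503802.3134 m, Z=5312689.6256 m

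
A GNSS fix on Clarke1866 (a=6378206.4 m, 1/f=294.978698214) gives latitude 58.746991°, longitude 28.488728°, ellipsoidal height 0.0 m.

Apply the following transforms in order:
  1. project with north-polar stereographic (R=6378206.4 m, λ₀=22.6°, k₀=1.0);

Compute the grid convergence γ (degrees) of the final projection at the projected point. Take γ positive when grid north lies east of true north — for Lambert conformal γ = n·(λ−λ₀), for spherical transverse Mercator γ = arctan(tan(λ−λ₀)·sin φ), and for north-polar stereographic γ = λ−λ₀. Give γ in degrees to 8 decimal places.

5.88872800

start: φ=58.746991°, λ=28.488728°, h=0.000 m
→ into stereo (λ₀=22.6°): φ=58.74699100°, λ−λ₀=5.88872800°
convergence γ = 5.88872800°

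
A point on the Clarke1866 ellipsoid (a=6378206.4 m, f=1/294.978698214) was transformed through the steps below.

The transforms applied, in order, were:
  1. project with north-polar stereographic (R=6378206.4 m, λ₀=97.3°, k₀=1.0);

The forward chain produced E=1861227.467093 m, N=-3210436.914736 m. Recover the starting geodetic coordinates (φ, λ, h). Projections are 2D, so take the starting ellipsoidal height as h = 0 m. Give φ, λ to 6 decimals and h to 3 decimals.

start: E=1861227.4671, N=-3210436.9147 m
→ stereo⁻¹: φ=57.55975200°, λ=127.40270200°

φ=57.559752°, λ=127.402702°, h=0.000 m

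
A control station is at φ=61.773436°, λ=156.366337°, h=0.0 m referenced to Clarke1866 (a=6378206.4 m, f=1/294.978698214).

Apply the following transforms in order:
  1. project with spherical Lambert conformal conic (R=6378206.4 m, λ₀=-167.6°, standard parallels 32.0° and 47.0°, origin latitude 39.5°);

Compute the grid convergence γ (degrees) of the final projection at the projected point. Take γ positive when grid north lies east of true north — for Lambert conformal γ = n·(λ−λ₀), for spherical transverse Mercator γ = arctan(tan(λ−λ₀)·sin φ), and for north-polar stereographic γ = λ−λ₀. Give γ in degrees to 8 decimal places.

start: φ=61.773436°, λ=156.366337°, h=0.000 m
→ into lcc (λ₀=-167.6°): φ=61.77343600°, λ−λ₀=-36.03366300°
convergence γ = -22.98632443°

-22.98632443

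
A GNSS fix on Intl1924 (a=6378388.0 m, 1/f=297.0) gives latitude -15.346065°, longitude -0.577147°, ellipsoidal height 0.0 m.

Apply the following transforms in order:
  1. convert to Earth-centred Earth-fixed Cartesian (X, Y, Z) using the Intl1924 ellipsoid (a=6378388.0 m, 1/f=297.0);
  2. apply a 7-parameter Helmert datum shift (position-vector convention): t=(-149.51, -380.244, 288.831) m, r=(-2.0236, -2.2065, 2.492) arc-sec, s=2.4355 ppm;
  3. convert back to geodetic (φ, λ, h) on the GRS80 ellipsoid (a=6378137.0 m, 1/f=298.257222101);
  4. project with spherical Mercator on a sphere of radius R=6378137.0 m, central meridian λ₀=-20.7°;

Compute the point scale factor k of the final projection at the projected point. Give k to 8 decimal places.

start: φ=-15.346065°, λ=-0.577147°, h=0.000 m
→ ECEF (a=6378388.000, f=1/297.0): X=6152102.7616, Y=-61972.9373, Z=-1677077.3291
→ Helmert 7p (PV): X=6151986.9242, Y=-62295.4584, Z=-1676726.1628
→ geod (Bowring, a=6378137.000): φ=-15.34285356°, λ=-0.58016132°, h=43.1345 m
→ into merc (λ₀=-20.7°): φ=-15.34285356°, λ−λ₀=20.11983868°
scale k = 1.03695738

1.03695738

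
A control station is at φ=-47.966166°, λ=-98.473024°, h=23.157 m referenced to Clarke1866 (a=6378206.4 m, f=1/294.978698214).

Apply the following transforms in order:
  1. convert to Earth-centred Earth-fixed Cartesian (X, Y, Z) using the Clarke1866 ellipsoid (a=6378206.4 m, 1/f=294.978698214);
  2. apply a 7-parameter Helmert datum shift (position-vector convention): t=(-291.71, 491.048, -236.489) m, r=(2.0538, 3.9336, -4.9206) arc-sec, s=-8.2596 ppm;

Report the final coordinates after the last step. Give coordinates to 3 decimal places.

X=-630911.569 m, Y=-4231374.714 m, Z=-4714398.806 m

start: φ=-47.966166°, λ=-98.473024°, h=23.157 m
→ ECEF (a=6378206.400, f=1/294.978698214): X=-630434.2094, Y=-4231962.6952, Z=-4714171.1395
→ Helmert 7p (PV): X=-630911.5695, Y=-4231374.7144, Z=-4714398.8064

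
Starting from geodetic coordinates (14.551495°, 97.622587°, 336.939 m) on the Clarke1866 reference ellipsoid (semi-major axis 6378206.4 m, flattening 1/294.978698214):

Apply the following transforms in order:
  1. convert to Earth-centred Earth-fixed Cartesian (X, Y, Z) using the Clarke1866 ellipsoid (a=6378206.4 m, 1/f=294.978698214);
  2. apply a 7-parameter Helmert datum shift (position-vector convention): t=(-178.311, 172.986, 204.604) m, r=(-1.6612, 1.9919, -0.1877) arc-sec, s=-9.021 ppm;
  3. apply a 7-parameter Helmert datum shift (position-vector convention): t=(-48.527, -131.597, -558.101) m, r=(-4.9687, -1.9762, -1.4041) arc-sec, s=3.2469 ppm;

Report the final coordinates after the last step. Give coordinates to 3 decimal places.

start: φ=14.551495°, λ=97.622587°, h=336.939 m
→ ECEF (a=6378206.400, f=1/294.978698214): X=-819129.6390, Y=6120684.4763, Z=1592102.4377
→ Helmert 7p (PV): X=-819279.6161, Y=6120815.8152, Z=1592251.2958
→ Helmert 7p (PV): X=-819304.3923, Y=6120748.0248, Z=1591543.0708

X=-819304.392 m, Y=6120748.025 m, Z=1591543.071 m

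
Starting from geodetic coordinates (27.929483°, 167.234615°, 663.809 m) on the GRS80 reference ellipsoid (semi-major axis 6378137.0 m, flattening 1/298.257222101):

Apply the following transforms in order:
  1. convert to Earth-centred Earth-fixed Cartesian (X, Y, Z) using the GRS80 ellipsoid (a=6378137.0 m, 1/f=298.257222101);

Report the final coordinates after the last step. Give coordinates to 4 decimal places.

X=-5500567.8587 m, Y=1246204.1591 m, Z=2969914.0436 m

start: φ=27.929483°, λ=167.234615°, h=663.809 m
→ ECEF (a=6378137.000, f=1/298.257222101): X=-5500567.8587, Y=1246204.1591, Z=2969914.0436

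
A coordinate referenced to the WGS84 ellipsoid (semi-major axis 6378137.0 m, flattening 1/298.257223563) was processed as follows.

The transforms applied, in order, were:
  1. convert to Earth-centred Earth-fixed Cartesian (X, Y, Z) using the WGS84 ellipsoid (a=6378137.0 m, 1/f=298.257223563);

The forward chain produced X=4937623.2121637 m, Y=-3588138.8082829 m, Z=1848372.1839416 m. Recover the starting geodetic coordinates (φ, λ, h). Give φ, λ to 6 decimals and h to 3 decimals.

start: X=4937623.2122, Y=-3588138.8083, Z=1848372.1839 m
→ geod (Bowring, a=6378137.000): φ=16.95488600°, λ=-36.00566200°, h=1076.4520 m

φ=16.954886°, λ=-36.005662°, h=1076.452 m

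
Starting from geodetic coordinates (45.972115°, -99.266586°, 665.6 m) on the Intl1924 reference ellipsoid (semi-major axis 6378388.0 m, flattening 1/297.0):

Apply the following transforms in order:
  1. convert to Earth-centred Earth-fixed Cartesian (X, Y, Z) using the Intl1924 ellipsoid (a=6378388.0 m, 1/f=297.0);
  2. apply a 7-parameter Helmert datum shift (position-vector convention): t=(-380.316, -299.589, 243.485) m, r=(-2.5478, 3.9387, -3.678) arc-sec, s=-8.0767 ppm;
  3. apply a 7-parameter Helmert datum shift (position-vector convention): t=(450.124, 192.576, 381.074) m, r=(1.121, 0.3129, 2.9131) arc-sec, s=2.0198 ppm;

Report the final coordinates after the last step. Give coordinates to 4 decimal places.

start: φ=45.972115°, λ=-99.266586°, h=665.600 m
→ ECEF (a=6378388.000, f=1/297.0): X=-715161.8452, Y=-4383260.2438, Z=4563655.6002
→ Helmert 7p (PV): X=-715527.4004, Y=-4383455.3081, Z=4563930.0241
→ Helmert 7p (PV): X=-715009.8901, Y=-4383306.4952, Z=4564297.5787

X=-715009.8901 m, Y=-4383306.4952 m, Z=4564297.5787 m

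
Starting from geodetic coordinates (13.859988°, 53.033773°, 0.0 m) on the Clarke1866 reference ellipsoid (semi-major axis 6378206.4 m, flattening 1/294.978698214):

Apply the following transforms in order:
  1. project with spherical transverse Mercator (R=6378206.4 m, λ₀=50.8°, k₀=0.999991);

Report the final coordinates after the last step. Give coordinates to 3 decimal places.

start: φ=13.859988°, λ=53.033773°, h=0.000 m
→ tm (R=6378206.4, λ₀=50.8°): E=241477.0279, N=1544017.7299

E=241477.028 m, N=1544017.730 m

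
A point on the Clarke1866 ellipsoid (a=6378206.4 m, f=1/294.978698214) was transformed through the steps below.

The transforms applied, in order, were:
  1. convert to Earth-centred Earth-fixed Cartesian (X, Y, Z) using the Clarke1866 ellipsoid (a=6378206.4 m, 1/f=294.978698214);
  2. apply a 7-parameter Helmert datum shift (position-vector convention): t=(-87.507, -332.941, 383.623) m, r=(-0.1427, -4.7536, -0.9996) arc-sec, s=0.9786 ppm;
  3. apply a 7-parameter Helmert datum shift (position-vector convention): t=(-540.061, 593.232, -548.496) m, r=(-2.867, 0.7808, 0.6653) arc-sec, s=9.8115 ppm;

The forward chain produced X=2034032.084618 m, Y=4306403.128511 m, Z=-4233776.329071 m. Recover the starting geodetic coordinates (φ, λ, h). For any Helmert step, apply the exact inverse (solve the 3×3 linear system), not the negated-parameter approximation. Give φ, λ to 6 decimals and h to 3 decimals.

start: X=2034032.0846, Y=4306403.1285, Z=-4233776.3291 m
→ Helmert⁻¹: X=2034582.0960, Y=4305819.9267, Z=-4233118.7482
→ Helmert⁻¹: X=2034549.1768, Y=4306161.4424, Z=-4233542.1376
→ geod (Bowring, a=6378206.400): φ=-41.82750100°, λ=64.71048500°, h=3593.2780 m

φ=-41.827501°, λ=64.710485°, h=3593.278 m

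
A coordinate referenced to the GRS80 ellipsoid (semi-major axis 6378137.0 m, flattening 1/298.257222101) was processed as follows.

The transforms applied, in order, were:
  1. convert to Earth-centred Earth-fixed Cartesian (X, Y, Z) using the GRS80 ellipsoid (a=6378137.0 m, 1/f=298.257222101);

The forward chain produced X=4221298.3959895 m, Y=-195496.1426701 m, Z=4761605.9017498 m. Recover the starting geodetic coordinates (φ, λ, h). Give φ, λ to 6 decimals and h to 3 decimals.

φ=48.602612°, λ=-2.651579°, h=206.715 m

start: X=4221298.3960, Y=-195496.1427, Z=4761605.9017 m
→ geod (Bowring, a=6378137.000): φ=48.60261200°, λ=-2.65157900°, h=206.7150 m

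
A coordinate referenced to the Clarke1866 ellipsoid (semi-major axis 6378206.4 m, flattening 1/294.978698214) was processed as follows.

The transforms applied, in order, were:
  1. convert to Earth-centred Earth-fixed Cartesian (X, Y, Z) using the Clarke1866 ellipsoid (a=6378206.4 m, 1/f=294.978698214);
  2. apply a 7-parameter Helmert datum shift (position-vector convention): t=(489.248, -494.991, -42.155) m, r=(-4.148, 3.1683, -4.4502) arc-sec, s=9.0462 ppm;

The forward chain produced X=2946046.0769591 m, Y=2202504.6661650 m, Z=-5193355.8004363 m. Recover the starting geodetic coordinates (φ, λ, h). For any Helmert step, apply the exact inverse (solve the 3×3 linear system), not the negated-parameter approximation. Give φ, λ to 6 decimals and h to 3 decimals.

φ=-54.873284°, λ=36.794830°, h=121.859 m

start: X=2946046.0770, Y=2202504.6662, Z=-5193355.8004 m
→ Helmert⁻¹: X=2945562.4188, Y=2203147.7148, Z=-5193177.1158
→ geod (Bowring, a=6378206.400): φ=-54.87328400°, λ=36.79483000°, h=121.8590 m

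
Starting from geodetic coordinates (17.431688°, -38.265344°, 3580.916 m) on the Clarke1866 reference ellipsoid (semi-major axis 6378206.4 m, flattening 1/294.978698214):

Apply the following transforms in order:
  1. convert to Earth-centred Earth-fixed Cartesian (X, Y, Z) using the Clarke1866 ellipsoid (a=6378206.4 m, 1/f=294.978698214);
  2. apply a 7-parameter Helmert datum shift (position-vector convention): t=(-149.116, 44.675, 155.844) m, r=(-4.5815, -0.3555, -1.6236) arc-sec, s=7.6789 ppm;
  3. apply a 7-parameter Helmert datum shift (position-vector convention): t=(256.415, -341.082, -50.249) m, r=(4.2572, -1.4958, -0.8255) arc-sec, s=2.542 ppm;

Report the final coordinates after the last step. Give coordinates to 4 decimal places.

X=4782097.5579 m, Y=-3772293.0826 m, Z=1899600.0082 m

start: φ=17.431688°, λ=-38.265344°, h=3580.916 m
→ ECEF (a=6378206.400, f=1/294.978698214): X=4782003.2191, Y=-3771904.3254, Z=1899426.1481
→ Helmert 7p (PV): X=4781857.8593, Y=-3771884.0661, Z=1899688.6007
→ Helmert 7p (PV): X=4782097.5579, Y=-3772293.0826, Z=1899600.0082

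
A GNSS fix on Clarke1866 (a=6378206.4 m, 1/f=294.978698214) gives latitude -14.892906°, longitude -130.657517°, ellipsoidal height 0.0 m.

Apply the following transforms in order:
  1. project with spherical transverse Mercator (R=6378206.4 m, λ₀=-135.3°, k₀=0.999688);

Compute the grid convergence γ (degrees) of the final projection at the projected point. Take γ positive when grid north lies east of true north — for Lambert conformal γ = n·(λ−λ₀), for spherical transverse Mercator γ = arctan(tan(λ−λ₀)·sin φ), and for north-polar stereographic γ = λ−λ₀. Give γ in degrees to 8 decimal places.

start: φ=-14.892906°, λ=-130.657517°, h=0.000 m
→ into tm (λ₀=-135.3°): φ=-14.89290600°, λ−λ₀=4.64248300°
convergence γ = -1.19562363°

-1.19562363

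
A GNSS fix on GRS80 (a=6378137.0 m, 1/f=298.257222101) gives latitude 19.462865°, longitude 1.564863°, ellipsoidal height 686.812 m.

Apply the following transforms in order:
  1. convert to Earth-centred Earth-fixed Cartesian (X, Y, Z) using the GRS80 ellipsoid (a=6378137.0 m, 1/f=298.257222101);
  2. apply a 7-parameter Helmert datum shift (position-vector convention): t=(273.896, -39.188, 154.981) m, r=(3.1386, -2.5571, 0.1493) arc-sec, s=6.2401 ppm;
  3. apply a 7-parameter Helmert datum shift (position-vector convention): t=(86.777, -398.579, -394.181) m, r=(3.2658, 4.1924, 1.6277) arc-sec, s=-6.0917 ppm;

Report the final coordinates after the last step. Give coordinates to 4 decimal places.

start: φ=19.462865°, λ=1.564863°, h=686.812 m
→ ECEF (a=6378137.000, f=1/298.257222101): X=6014314.8556, Y=164303.8936, Z=2111955.7214
→ Helmert 7p (PV): X=6014599.9802, Y=164237.9478, Z=2112200.9423
→ Helmert 7p (PV): X=6014691.7529, Y=163852.3887, Z=2111674.2468

X=6014691.7529 m, Y=163852.3887 m, Z=2111674.2468 m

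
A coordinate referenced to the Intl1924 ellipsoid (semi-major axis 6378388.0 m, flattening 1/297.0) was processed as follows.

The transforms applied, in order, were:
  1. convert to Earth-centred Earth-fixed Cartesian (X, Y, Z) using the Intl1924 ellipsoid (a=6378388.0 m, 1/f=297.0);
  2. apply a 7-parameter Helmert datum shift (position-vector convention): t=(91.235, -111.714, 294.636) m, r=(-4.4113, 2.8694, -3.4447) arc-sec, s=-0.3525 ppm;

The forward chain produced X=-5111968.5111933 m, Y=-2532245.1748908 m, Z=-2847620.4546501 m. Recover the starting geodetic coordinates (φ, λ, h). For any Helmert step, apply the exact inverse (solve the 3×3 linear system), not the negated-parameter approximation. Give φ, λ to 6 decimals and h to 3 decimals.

φ=-26.684937°, λ=-153.649028°, h=2080.997 m

start: X=-5111968.5112, Y=-2532245.1749, Z=-2847620.4547 m
→ Helmert⁻¹: X=-5111979.6404, Y=-2532158.8156, Z=-2848041.3628
→ geod (Bowring, a=6378388.000): φ=-26.68493700°, λ=-153.64902800°, h=2080.9970 m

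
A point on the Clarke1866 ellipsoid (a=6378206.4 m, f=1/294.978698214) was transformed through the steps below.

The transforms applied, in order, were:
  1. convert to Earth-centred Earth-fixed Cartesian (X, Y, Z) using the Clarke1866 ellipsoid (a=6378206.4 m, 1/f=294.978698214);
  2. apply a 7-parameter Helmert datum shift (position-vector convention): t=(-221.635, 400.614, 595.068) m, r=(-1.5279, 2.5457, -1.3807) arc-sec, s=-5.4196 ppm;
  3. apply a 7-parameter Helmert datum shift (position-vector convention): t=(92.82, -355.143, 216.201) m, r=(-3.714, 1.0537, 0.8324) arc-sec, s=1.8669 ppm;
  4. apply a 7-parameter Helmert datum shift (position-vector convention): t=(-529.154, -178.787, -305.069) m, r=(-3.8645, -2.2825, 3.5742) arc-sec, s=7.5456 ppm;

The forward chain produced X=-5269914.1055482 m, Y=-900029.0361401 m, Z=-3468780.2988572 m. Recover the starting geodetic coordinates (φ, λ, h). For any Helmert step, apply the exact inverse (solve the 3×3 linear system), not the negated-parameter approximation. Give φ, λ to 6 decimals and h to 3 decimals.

φ=-33.162481°, λ=-170.310815°, h=861.792 m

start: X=-5269914.1055, Y=-900029.0361, Z=-3468780.2989 m
→ Helmert⁻¹: X=-5269399.1621, Y=-899687.1672, Z=-3468407.6040
→ Helmert⁻¹: X=-5269468.0539, Y=-899246.6232, Z=-3468660.4403
→ Helmert⁻¹: X=-5269226.1358, Y=-899661.6852, Z=-3469346.0068
→ geod (Bowring, a=6378206.400): φ=-33.16248100°, λ=-170.31081500°, h=861.7920 m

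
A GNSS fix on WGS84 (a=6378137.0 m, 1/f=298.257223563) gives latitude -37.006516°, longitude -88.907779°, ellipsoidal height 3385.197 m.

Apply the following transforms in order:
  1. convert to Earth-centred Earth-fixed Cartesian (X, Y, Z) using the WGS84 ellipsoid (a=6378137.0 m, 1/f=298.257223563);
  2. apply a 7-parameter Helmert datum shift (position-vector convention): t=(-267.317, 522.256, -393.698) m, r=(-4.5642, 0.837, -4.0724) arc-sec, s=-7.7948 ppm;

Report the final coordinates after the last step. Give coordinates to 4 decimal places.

start: φ=-37.006516°, λ=-88.907779°, h=3385.197 m
→ ECEF (a=6378137.000, f=1/298.257223563): X=97257.7625, Y=-5101334.1672, Z=-3820008.2233
→ Helmert 7p (PV): X=96873.4687, Y=-5100858.5955, Z=-3820259.6590

X=96873.4687 m, Y=-5100858.5955 m, Z=-3820259.6590 m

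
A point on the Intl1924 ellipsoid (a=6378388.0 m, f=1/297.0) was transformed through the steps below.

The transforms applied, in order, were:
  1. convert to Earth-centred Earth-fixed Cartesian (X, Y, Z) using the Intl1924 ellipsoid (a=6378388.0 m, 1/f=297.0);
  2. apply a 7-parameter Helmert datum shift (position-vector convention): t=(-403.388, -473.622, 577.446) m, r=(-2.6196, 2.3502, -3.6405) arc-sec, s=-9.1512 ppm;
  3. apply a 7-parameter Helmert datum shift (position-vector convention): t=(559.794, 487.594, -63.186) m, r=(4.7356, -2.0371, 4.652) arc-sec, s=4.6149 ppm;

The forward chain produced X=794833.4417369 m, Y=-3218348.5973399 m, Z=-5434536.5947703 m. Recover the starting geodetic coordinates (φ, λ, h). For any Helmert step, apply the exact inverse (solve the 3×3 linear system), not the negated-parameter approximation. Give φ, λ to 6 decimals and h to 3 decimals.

φ=-58.790429°, λ=-76.130358°, h=3565.587 m

start: X=794833.4417, Y=-3218348.5973, Z=-5434536.5948 m
→ Helmert⁻¹: X=794143.7125, Y=-3218964.0146, Z=-5434382.2687
→ Helmert⁻¹: X=794673.1033, Y=-3218436.7943, Z=-5435041.2717
→ geod (Bowring, a=6378388.000): φ=-58.79042900°, λ=-76.13035800°, h=3565.5870 m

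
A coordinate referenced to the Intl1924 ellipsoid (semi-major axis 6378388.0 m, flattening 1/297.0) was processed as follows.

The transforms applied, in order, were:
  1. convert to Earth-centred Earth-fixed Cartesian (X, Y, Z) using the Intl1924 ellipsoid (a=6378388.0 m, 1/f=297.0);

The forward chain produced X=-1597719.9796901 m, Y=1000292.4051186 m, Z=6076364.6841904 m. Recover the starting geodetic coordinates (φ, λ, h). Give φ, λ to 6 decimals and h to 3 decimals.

start: X=-1597719.9797, Y=1000292.4051, Z=6076364.6842 m
→ geod (Bowring, a=6378388.000): φ=72.87400200°, λ=147.95035000°, h=3247.3520 m

φ=72.874002°, λ=147.950350°, h=3247.352 m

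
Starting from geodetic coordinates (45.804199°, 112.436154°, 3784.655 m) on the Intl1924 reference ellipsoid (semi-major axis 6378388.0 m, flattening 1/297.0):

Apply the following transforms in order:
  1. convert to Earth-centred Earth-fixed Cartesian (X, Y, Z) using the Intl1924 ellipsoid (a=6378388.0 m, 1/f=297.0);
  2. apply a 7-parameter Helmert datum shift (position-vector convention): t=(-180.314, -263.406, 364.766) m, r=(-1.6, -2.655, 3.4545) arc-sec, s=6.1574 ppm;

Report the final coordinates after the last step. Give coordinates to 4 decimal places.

start: φ=45.804199°, λ=112.436154°, h=3784.655 m
→ ECEF (a=6378388.000, f=1/297.0): X=-1700952.4545, Y=4119440.0736, Z=4552898.9736
→ Helmert 7p (PV): X=-1701270.8387, Y=4119208.8622, Z=4553237.9243

X=-1701270.8387 m, Y=4119208.8622 m, Z=4553237.9243 m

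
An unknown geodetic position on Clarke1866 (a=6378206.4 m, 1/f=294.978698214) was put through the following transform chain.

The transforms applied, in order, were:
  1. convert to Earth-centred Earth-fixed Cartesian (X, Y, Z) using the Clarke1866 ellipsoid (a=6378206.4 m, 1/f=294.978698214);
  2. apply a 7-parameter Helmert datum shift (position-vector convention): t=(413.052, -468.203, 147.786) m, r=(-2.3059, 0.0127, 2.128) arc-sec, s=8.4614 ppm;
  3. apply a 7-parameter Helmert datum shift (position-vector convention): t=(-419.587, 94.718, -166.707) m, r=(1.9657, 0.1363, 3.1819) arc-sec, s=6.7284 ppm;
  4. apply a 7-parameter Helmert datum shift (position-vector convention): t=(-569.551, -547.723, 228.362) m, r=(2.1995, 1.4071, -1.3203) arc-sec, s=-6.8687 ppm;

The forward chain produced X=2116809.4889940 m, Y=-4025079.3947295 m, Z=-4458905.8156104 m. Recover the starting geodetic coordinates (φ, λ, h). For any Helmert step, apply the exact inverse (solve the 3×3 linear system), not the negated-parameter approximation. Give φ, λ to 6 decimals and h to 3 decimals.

φ=-44.633396°, λ=-62.249034°, h=1110.069 m

start: X=2116809.4890, Y=-4025079.3947, Z=-4458905.8156 m
→ Helmert⁻¹: X=2117449.7643, Y=-4024593.3110, Z=-4459107.4453
→ Helmert⁻¹: X=2117795.9613, Y=-4024736.1122, Z=-4458870.9818
→ Helmert⁻¹: X=2117323.7509, Y=-4024205.8537, Z=-4459025.8961
→ geod (Bowring, a=6378206.400): φ=-44.63339600°, λ=-62.24903400°, h=1110.0690 m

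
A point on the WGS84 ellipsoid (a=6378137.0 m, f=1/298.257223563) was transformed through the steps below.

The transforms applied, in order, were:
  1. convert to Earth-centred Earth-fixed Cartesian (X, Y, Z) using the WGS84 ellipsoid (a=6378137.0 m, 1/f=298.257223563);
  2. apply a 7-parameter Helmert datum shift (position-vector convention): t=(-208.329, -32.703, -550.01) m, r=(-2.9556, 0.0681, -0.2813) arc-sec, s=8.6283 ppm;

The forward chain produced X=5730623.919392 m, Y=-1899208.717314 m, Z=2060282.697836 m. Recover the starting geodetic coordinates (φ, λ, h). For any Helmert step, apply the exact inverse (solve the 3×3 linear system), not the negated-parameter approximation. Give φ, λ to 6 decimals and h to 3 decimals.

φ=18.964932°, λ=-18.335190°, h=3417.920 m

start: X=5730623.9194, Y=-1899208.7173, Z=2060282.6978 m
→ Helmert⁻¹: X=5730784.7112, Y=-1899181.3416, Z=2060789.6049
→ geod (Bowring, a=6378137.000): φ=18.96493200°, λ=-18.33519000°, h=3417.9200 m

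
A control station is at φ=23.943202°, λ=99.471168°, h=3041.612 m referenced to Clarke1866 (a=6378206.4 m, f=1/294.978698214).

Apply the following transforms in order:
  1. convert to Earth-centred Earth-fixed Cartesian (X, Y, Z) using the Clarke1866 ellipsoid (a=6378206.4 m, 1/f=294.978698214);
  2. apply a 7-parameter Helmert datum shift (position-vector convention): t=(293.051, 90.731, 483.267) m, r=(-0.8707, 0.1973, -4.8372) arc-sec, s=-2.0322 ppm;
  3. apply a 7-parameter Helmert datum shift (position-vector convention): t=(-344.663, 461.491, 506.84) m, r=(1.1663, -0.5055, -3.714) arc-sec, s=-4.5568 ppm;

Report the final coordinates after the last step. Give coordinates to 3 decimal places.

X=-960030.075 m, Y=5756387.749 m, Z=2574600.917 m

start: φ=23.943202°, λ=99.471168°, h=3041.612 m
→ ECEF (a=6378206.400, f=1/294.978698214): X=-960219.5650, Y=5755837.3433, Z=2573620.9537
→ Helmert 7p (PV): X=-959787.1187, Y=5755949.7597, Z=2574075.6122
→ Helmert 7p (PV): X=-960030.0754, Y=5756387.7490, Z=2574600.9167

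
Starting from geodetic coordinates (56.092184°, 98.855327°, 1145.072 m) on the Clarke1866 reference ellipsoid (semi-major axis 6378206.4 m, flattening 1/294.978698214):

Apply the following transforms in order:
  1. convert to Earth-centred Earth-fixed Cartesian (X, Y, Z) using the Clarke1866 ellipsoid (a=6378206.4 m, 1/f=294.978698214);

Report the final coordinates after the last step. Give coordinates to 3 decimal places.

X=-549119.174 m, Y=3524578.741 m, Z=5270923.970 m

start: φ=56.092184°, λ=98.855327°, h=1145.072 m
→ ECEF (a=6378206.400, f=1/294.978698214): X=-549119.1736, Y=3524578.7414, Z=5270923.9697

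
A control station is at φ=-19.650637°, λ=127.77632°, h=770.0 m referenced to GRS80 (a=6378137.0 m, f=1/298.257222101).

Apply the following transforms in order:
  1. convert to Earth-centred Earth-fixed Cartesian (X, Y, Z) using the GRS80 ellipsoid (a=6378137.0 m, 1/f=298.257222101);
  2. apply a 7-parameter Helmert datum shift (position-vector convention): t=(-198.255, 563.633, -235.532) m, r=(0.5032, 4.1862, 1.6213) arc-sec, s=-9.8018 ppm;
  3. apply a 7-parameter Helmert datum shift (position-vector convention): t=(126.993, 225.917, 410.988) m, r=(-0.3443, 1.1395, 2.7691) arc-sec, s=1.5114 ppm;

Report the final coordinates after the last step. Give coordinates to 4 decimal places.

X=-3681608.2787 m, Y=4750772.8420 m, Z=-2131280.9616 m

start: φ=-19.650637°, λ=127.776320°, h=770.000 m
→ ECEF (a=6378137.000, f=1/298.257222101): X=-3681411.3863, Y=4750099.3925, Z=-2131572.8010
→ Helmert 7p (PV): X=-3681654.1540, Y=4750592.7294, Z=-2131701.1371
→ Helmert 7p (PV): X=-3681608.2787, Y=4750772.8420, Z=-2131280.9616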